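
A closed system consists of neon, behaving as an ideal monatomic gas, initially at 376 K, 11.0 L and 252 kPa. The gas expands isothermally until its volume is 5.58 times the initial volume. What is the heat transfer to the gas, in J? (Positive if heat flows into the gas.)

n = P₁V₁/(RT₁) = 252×11.0/(8.314×376) = 0.887 mol.
Isothermal: T stays 376 K; PV = const ⇒ V₂ = 61.4 L, P₂ = 45.2 kPa.
ΔU = 0 (ideal gas, T constant).
W = nRT ln(V₂/V₁) = 0.887×8.314×376×ln(5.58) = 4770 J.
Q = ΔU + W = 4770 J.

4770 J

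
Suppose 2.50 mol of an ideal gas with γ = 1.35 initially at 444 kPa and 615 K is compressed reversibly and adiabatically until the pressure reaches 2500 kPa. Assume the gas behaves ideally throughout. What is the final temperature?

963 K

V₁ = nRT₁/P₁ = 2.50×8.314×615/444 = 28.8 L.
Adiabatic: T₂/T₁ = (P₂/P₁)^((γ−1)/γ) ⇒ T₂ = 615×(5.63)^0.259 = 963 K; V₂ = 8.00 L.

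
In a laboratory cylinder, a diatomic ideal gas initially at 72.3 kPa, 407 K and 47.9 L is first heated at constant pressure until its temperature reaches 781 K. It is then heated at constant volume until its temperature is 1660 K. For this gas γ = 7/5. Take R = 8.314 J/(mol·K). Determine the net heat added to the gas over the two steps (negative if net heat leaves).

n = P₁V₁/(RT₁) = 72.3×47.9/(8.314×407) = 1.02 mol.
Step 1 — Isobaric: P stays 72.3 kPa; V/T = const ⇒ T₂ = 781 K, V₂ = 91.9 L.
W = PΔV = 72.3×(91.9−47.9) kPa·L = 3180 J.
ΔU = nCvΔT = 1.02×20.8×(781−407) = 7960 J.
Q = ΔU + W = nCpΔT = 11100 J.
State after step 1: P = 72.3 kPa, V = 91.9 L, T = 781 K.
Step 2 — Isochoric: V stays 91.9 L; P/T = const ⇒ T₂ = 1660 K, P₂ = 154 kPa.
W = 0 (no volume change).
ΔU = nCvΔT = 1.02×20.8×(1660−781) = 18700 J.
Q = ΔU = 18700 J.
Net over both steps: W = 3180 J, Q = 29800 J, ΔU = 26700 J.

29800 J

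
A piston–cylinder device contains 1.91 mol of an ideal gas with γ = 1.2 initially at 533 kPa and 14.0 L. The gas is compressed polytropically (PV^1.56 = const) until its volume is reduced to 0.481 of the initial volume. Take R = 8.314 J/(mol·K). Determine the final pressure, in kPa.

1670 kPa

T₁ = P₁V₁/(nR) = 533×14.0/(1.91×8.314) = 470 K.
Polytropic n=1.56: T₂ = T₁(V₁/V₂)^(n−1) = 470×(2.08)^0.56 = 708 K; P₂ = P₁(V₁/V₂)^n = 1670 kPa.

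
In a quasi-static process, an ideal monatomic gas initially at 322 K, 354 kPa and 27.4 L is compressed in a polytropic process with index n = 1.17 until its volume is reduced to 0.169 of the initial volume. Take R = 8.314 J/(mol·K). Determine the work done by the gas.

n = P₁V₁/(RT₁) = 354×27.4/(8.314×322) = 3.62 mol.
Polytropic n=1.17: T₂ = T₁(V₁/V₂)^(n−1) = 322×(5.92)^0.17 = 436 K; P₂ = P₁(V₁/V₂)^n = 2830 kPa.
W = (P₁V₁−P₂V₂)/(n−1) = (354×27.4−2830×4.63)/0.17 = -20100 J.

-20100 J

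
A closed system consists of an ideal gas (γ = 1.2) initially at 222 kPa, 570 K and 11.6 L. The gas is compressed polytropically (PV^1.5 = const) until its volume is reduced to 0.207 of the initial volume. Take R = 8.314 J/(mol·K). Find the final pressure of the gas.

Polytropic n=1.5: T₂ = T₁(V₁/V₂)^(n−1) = 570×(4.83)^0.50 = 1250 K; P₂ = P₁(V₁/V₂)^n = 2360 kPa.

2360 kPa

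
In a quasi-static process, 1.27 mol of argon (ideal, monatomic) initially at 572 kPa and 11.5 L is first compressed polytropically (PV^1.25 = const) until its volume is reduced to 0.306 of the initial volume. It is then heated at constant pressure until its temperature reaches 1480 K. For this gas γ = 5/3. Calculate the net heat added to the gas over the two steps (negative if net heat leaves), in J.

T₁ = P₁V₁/(nR) = 572×11.5/(1.27×8.314) = 623 K.
Step 1 — Polytropic n=1.25: T₂ = T₁(V₁/V₂)^(n−1) = 623×(3.27)^0.25 = 838 K; P₂ = P₁(V₁/V₂)^n = 2510 kPa.
W = (P₁V₁−P₂V₂)/(n−1) = (572×11.5−2510×3.52)/0.25 = -9070 J.
ΔU = nCvΔT = 1.27×12.5×(838−623) = 3400 J.
Q = ΔU + W = -5670 J.
State after step 1: P = 2510 kPa, V = 3.52 L, T = 838 K.
Step 2 — Isobaric: P stays 2510 kPa; V/T = const ⇒ T₂ = 1480 K, V₂ = 6.22 L.
W = PΔV = 2510×(6.22−3.52) kPa·L = 6780 J.
ΔU = nCvΔT = 1.27×12.5×(1480−838) = 10200 J.
Q = ΔU + W = nCpΔT = 17000 J.
Net over both steps: W = -2280 J, Q = 11300 J, ΔU = 13600 J.

11300 J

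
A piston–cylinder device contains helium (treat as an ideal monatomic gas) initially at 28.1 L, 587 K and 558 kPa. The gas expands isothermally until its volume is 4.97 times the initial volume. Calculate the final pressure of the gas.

Isothermal: T stays 587 K; PV = const ⇒ V₂ = 140 L, P₂ = 112 kPa.

112 kPa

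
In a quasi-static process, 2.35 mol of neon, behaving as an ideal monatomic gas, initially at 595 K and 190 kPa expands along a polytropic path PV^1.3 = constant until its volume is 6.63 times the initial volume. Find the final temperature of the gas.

337 K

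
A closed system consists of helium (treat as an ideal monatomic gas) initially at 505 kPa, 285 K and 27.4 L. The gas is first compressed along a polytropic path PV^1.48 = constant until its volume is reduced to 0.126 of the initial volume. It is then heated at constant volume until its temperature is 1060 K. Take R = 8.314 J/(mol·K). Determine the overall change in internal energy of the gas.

56400 J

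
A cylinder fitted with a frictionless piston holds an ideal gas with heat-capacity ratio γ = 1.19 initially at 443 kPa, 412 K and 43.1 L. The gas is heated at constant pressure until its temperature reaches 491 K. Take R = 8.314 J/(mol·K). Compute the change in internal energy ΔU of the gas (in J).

19300 J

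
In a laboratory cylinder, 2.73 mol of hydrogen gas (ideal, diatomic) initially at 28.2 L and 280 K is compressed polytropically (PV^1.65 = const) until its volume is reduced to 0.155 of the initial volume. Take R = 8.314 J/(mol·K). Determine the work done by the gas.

P₁ = nRT₁/V₁ = 2.73×8.314×280/28.2 = 225 kPa.
Polytropic n=1.65: T₂ = T₁(V₁/V₂)^(n−1) = 280×(6.45)^0.65 = 941 K; P₂ = P₁(V₁/V₂)^n = 4880 kPa.
W = (P₁V₁−P₂V₂)/(n−1) = (225×28.2−4880×4.37)/0.65 = -23100 J.

-23100 J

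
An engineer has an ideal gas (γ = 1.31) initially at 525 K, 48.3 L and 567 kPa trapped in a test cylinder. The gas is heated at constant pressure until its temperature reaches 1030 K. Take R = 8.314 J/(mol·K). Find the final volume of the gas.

Isobaric: P stays 567 kPa; V/T = const ⇒ T₂ = 1030 K, V₂ = 94.8 L.

94.8 L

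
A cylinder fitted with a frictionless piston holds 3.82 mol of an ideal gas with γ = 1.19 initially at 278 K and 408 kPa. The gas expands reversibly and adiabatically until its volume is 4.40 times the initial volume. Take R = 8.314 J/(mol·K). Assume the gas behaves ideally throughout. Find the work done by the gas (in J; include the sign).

V₁ = nRT₁/P₁ = 3.82×8.314×278/408 = 21.6 L.
Adiabatic: TV^(γ−1) = const ⇒ T₂ = 278×(0.227)^0.190 = 210 K; PV^γ = const ⇒ P₂ = 70.0 kPa.
ΔU = nCvΔT = 3.82×43.8×(210−278) = -11400 J.
Q = 0 for an adiabatic process, so W = −ΔU = 11400 J.

11400 J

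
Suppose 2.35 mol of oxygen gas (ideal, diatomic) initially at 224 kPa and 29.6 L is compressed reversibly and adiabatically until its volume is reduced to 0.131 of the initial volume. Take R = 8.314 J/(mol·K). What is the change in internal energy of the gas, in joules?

20800 J

T₁ = P₁V₁/(nR) = 224×29.6/(2.35×8.314) = 339 K.
Adiabatic: TV^(γ−1) = const ⇒ T₂ = 339×(7.63)^0.400 = 765 K; PV^γ = const ⇒ P₂ = 3860 kPa.
For an ideal gas ΔU = nCvΔT with Cv = (5/2)R = 20.8 J/(mol·K).
ΔU = 2.35×20.8×(765−339) = 20800 J.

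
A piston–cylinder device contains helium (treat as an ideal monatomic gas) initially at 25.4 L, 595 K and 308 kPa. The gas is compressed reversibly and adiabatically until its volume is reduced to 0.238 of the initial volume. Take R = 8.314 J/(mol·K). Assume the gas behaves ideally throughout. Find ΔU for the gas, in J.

n = P₁V₁/(RT₁) = 308×25.4/(8.314×595) = 1.58 mol.
Adiabatic: TV^(γ−1) = const ⇒ T₂ = 595×(4.20)^0.667 = 1550 K; PV^γ = const ⇒ P₂ = 3370 kPa.
For an ideal gas ΔU = nCvΔT with Cv = (3/2)R = 12.5 J/(mol·K).
ΔU = 1.58×12.5×(1550−595) = 18800 J.

18800 J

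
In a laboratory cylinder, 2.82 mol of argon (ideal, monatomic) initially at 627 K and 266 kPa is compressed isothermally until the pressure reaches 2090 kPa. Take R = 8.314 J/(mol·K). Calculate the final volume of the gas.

V₁ = nRT₁/P₁ = 2.82×8.314×627/266 = 55.3 L.
Isothermal: T stays 627 K; PV = const ⇒ V₂ = 7.03 L, P₂ = 2090 kPa.

7.03 L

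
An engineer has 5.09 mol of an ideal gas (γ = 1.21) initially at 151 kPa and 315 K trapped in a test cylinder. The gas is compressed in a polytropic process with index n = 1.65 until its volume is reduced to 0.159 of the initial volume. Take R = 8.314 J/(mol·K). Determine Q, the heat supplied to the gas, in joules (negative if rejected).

99000 J

V₁ = nRT₁/P₁ = 5.09×8.314×315/151 = 88.3 L.
Polytropic n=1.65: T₂ = T₁(V₁/V₂)^(n−1) = 315×(6.29)^0.65 = 1040 K; P₂ = P₁(V₁/V₂)^n = 3140 kPa.
W = (P₁V₁−P₂V₂)/(n−1) = (151×88.3−3140×14.0)/0.65 = -47300 J.
ΔU = nCvΔT = 5.09×39.6×(1040−315) = 146000 J.
Q = ΔU + W = 99000 J.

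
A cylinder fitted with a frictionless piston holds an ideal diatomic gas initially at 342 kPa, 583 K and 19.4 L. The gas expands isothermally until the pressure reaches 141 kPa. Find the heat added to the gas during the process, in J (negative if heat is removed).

5880 J

n = P₁V₁/(RT₁) = 342×19.4/(8.314×583) = 1.37 mol.
Isothermal: T stays 583 K; PV = const ⇒ V₂ = 47.1 L, P₂ = 141 kPa.
ΔU = 0 (ideal gas, T constant).
W = nRT ln(V₂/V₁) = 1.37×8.314×583×ln(2.43) = 5880 J.
Q = ΔU + W = 5880 J.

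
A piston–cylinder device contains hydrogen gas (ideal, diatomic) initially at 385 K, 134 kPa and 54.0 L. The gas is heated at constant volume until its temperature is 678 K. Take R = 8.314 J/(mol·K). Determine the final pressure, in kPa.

Isochoric: V stays 54.0 L; P/T = const ⇒ T₂ = 678 K, P₂ = 236 kPa.

236 kPa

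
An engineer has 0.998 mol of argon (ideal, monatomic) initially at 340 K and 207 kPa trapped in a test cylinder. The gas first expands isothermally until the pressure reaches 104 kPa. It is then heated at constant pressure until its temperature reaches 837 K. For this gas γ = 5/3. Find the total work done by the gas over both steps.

6070 J

V₁ = nRT₁/P₁ = 0.998×8.314×340/207 = 13.6 L.
Step 1 — Isothermal: T stays 340 K; PV = const ⇒ V₂ = 27.1 L, P₂ = 104 kPa.
ΔU = 0 (ideal gas, T constant).
W = nRT ln(V₂/V₁) = 0.998×8.314×340×ln(1.99) = 1940 J.
Q = ΔU + W = 1940 J.
State after step 1: P = 104 kPa, V = 27.1 L, T = 340 K.
Step 2 — Isobaric: P stays 104 kPa; V/T = const ⇒ T₂ = 837 K, V₂ = 66.8 L.
W = PΔV = 104×(66.8−27.1) kPa·L = 4120 J.
ΔU = nCvΔT = 0.998×12.5×(837−340) = 6190 J.
Q = ΔU + W = nCpΔT = 10300 J.
Net over both steps: W = 6070 J, Q = 12300 J, ΔU = 6190 J.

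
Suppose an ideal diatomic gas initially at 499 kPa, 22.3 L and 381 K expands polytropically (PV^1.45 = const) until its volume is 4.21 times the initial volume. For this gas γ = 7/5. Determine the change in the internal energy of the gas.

n = P₁V₁/(RT₁) = 499×22.3/(8.314×381) = 3.51 mol.
Polytropic n=1.45: T₂ = T₁(V₁/V₂)^(n−1) = 381×(0.238)^0.45 = 200 K; P₂ = P₁(V₁/V₂)^n = 62.1 kPa.
For an ideal gas ΔU = nCvΔT with Cv = (5/2)R = 20.8 J/(mol·K).
ΔU = 3.51×20.8×(200−381) = -13300 J.

-13300 J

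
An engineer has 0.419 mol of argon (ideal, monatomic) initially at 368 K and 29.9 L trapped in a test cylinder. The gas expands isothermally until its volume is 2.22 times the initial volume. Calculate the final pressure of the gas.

19.3 kPa

P₁ = nRT₁/V₁ = 0.419×8.314×368/29.9 = 42.9 kPa.
Isothermal: T stays 368 K; PV = const ⇒ V₂ = 66.4 L, P₂ = 19.3 kPa.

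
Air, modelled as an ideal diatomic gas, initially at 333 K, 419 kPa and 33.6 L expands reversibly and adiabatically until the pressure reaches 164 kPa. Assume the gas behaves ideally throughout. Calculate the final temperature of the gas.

255 K

Adiabatic: T₂/T₁ = (P₂/P₁)^((γ−1)/γ) ⇒ T₂ = 333×(0.391)^0.286 = 255 K; V₂ = 65.7 L.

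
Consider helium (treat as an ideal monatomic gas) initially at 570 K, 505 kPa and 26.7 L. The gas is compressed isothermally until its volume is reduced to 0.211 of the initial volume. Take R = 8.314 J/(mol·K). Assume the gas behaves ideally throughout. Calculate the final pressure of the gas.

Isothermal: T stays 570 K; PV = const ⇒ V₂ = 5.63 L, P₂ = 2390 kPa.

2390 kPa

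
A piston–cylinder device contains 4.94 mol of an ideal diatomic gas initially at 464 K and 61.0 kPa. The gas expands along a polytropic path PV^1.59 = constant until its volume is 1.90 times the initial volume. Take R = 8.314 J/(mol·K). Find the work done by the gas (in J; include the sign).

V₁ = nRT₁/P₁ = 4.94×8.314×464/61.0 = 312 L.
Polytropic n=1.59: T₂ = T₁(V₁/V₂)^(n−1) = 464×(0.526)^0.59 = 318 K; P₂ = P₁(V₁/V₂)^n = 22.0 kPa.
W = (P₁V₁−P₂V₂)/(n−1) = (61.0×312−22.0×594)/0.59 = 10200 J.

10200 J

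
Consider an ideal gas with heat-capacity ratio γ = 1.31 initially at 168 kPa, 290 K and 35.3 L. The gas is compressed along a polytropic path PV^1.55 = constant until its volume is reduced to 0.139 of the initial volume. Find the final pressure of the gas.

Polytropic n=1.55: T₂ = T₁(V₁/V₂)^(n−1) = 290×(7.19)^0.55 = 858 K; P₂ = P₁(V₁/V₂)^n = 3580 kPa.

3580 kPa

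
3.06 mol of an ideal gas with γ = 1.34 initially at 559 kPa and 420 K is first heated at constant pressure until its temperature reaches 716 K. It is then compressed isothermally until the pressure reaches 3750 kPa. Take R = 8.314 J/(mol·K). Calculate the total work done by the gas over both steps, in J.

-27100 J

V₁ = nRT₁/P₁ = 3.06×8.314×420/559 = 19.1 L.
Step 1 — Isobaric: P stays 559 kPa; V/T = const ⇒ T₂ = 716 K, V₂ = 32.6 L.
W = PΔV = 559×(32.6−19.1) kPa·L = 7530 J.
ΔU = nCvΔT = 3.06×24.5×(716−420) = 22100 J.
Q = ΔU + W = nCpΔT = 29700 J.
State after step 1: P = 559 kPa, V = 32.6 L, T = 716 K.
Step 2 — Isothermal: T stays 716 K; PV = const ⇒ V₂ = 4.86 L, P₂ = 3750 kPa.
ΔU = 0 (ideal gas, T constant).
W = nRT ln(V₂/V₁) = 3.06×8.314×716×ln(0.149) = -34700 J.
Q = ΔU + W = -34700 J.
Net over both steps: W = -27100 J, Q = -4990 J, ΔU = 22100 J.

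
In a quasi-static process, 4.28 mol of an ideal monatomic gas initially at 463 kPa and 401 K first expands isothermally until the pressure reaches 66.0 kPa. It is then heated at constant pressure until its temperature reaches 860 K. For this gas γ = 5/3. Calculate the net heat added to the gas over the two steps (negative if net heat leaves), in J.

V₁ = nRT₁/P₁ = 4.28×8.314×401/463 = 30.8 L.
Step 1 — Isothermal: T stays 401 K; PV = const ⇒ V₂ = 216 L, P₂ = 66.0 kPa.
ΔU = 0 (ideal gas, T constant).
W = nRT ln(V₂/V₁) = 4.28×8.314×401×ln(7.02) = 27800 J.
Q = ΔU + W = 27800 J.
State after step 1: P = 66.0 kPa, V = 216 L, T = 401 K.
Step 2 — Isobaric: P stays 66.0 kPa; V/T = const ⇒ T₂ = 860 K, V₂ = 464 L.
W = PΔV = 66.0×(464−216) kPa·L = 16300 J.
ΔU = nCvΔT = 4.28×12.5×(860−401) = 24500 J.
Q = ΔU + W = nCpΔT = 40800 J.
Net over both steps: W = 44100 J, Q = 68600 J, ΔU = 24500 J.

68600 J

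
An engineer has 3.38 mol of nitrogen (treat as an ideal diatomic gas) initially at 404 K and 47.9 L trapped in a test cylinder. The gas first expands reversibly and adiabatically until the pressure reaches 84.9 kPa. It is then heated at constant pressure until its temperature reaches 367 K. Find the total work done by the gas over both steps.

P₁ = nRT₁/V₁ = 3.38×8.314×404/47.9 = 237 kPa.
Step 1 — Adiabatic: T₂/T₁ = (P₂/P₁)^((γ−1)/γ) ⇒ T₂ = 404×(0.358)^0.286 = 301 K; V₂ = 99.7 L.
ΔU = nCvΔT = 3.38×20.8×(301−404) = -7220 J.
Q = 0 for an adiabatic process, so W = −ΔU = 7220 J.
State after step 1: P = 84.9 kPa, V = 99.7 L, T = 301 K.
Step 2 — Isobaric: P stays 84.9 kPa; V/T = const ⇒ T₂ = 367 K, V₂ = 121 L.
W = PΔV = 84.9×(121−99.7) kPa·L = 1850 J.
ΔU = nCvΔT = 3.38×20.8×(367−301) = 4620 J.
Q = ΔU + W = nCpΔT = 6460 J.
Net over both steps: W = 9060 J, Q = 6460 J, ΔU = -2600 J.

9060 J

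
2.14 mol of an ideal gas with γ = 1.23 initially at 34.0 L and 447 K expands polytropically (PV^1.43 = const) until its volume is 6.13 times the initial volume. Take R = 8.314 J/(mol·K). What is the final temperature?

P₁ = nRT₁/V₁ = 2.14×8.314×447/34.0 = 234 kPa.
Polytropic n=1.43: T₂ = T₁(V₁/V₂)^(n−1) = 447×(0.163)^0.43 = 205 K; P₂ = P₁(V₁/V₂)^n = 17.5 kPa.

205 K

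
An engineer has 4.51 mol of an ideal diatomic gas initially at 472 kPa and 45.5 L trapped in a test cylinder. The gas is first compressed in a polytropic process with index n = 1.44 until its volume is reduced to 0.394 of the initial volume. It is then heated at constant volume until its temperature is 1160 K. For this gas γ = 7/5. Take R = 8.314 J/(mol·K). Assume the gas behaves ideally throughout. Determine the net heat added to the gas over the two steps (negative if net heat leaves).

30300 J

T₁ = P₁V₁/(nR) = 472×45.5/(4.51×8.314) = 573 K.
Step 1 — Polytropic n=1.44: T₂ = T₁(V₁/V₂)^(n−1) = 573×(2.54)^0.44 = 863 K; P₂ = P₁(V₁/V₂)^n = 1800 kPa.
W = (P₁V₁−P₂V₂)/(n−1) = (472×45.5−1800×17.9)/0.44 = -24700 J.
ΔU = nCvΔT = 4.51×20.8×(863−573) = 27200 J.
Q = ΔU + W = 2470 J.
State after step 1: P = 1800 kPa, V = 17.9 L, T = 863 K.
Step 2 — Isochoric: V stays 17.9 L; P/T = const ⇒ T₂ = 1160 K, P₂ = 2430 kPa.
W = 0 (no volume change).
ΔU = nCvΔT = 4.51×20.8×(1160−863) = 27900 J.
Q = ΔU = 27900 J.
Net over both steps: W = -24700 J, Q = 30300 J, ΔU = 55000 J.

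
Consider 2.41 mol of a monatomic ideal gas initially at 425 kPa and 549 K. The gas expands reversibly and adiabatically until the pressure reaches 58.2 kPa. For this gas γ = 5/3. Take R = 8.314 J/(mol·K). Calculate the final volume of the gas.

V₁ = nRT₁/P₁ = 2.41×8.314×549/425 = 25.9 L.
Adiabatic: T₂/T₁ = (P₂/P₁)^((γ−1)/γ) ⇒ T₂ = 549×(0.137)^0.400 = 248 K; V₂ = 85.3 L.

85.3 L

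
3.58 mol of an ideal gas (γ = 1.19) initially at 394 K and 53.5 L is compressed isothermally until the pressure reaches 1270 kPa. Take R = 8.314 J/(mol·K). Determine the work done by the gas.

-20600 J

P₁ = nRT₁/V₁ = 3.58×8.314×394/53.5 = 219 kPa.
Isothermal: T stays 394 K; PV = const ⇒ V₂ = 9.23 L, P₂ = 1270 kPa.
W = nRT ln(V₂/V₁) = 3.58×8.314×394×ln(0.173) = -20600 J.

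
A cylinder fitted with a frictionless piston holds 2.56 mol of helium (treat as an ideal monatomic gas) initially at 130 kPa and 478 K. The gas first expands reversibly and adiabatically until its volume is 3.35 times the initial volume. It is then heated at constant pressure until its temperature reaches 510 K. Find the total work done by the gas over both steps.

14800 J

V₁ = nRT₁/P₁ = 2.56×8.314×478/130 = 78.3 L.
Step 1 — Adiabatic: TV^(γ−1) = const ⇒ T₂ = 478×(0.299)^0.667 = 214 K; PV^γ = const ⇒ P₂ = 17.3 kPa.
ΔU = nCvΔT = 2.56×12.5×(214−478) = -8440 J.
Q = 0 for an adiabatic process, so W = −ΔU = 8440 J.
State after step 1: P = 17.3 kPa, V = 262 L, T = 214 K.
Step 2 — Isobaric: P stays 17.3 kPa; V/T = const ⇒ T₂ = 510 K, V₂ = 626 L.
W = PΔV = 17.3×(626−262) kPa·L = 6310 J.
ΔU = nCvΔT = 2.56×12.5×(510−214) = 9470 J.
Q = ΔU + W = nCpΔT = 15800 J.
Net over both steps: W = 14800 J, Q = 15800 J, ΔU = 1020 J.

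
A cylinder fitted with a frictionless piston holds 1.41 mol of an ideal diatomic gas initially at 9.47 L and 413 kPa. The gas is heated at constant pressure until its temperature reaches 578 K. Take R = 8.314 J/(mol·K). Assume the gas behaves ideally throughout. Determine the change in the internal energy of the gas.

7160 J

T₁ = P₁V₁/(nR) = 413×9.47/(1.41×8.314) = 334 K.
Isobaric: P stays 413 kPa; V/T = const ⇒ T₂ = 578 K, V₂ = 16.4 L.
For an ideal gas ΔU = nCvΔT with Cv = (5/2)R = 20.8 J/(mol·K).
ΔU = 1.41×20.8×(578−334) = 7160 J.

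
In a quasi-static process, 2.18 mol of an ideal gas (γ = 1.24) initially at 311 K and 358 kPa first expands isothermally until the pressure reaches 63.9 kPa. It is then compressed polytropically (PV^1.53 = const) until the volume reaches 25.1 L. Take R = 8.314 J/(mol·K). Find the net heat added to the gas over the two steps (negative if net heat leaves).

V₁ = nRT₁/P₁ = 2.18×8.314×311/358 = 15.7 L.
Step 1 — Isothermal: T stays 311 K; PV = const ⇒ V₂ = 88.2 L, P₂ = 63.9 kPa.
ΔU = 0 (ideal gas, T constant).
W = nRT ln(V₂/V₁) = 2.18×8.314×311×ln(5.60) = 9710 J.
Q = ΔU + W = 9710 J.
State after step 1: P = 63.9 kPa, V = 88.2 L, T = 311 K.
Step 2 — Polytropic n=1.53: T₂ = T₁(V₁/V₂)^(n−1) = 311×(3.51)^0.53 = 605 K; P₂ = P₁(V₁/V₂)^n = 437 kPa.
W = (P₁V₁−P₂V₂)/(n−1) = (63.9×88.2−437×25.1)/0.53 = -10100 J.
ΔU = nCvΔT = 2.18×34.6×(605−311) = 22200 J.
Q = ΔU + W = 12200 J.
Net over both steps: W = -355 J, Q = 21900 J, ΔU = 22200 J.

21900 J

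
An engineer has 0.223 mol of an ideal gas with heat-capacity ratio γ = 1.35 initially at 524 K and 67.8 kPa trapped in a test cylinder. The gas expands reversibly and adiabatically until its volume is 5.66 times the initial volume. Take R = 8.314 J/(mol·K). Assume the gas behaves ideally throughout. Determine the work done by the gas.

V₁ = nRT₁/P₁ = 0.223×8.314×524/67.8 = 14.3 L.
Adiabatic: TV^(γ−1) = const ⇒ T₂ = 524×(0.177)^0.350 = 286 K; PV^γ = const ⇒ P₂ = 6.53 kPa.
ΔU = nCvΔT = 0.223×23.8×(286−524) = -1260 J.
Q = 0 for an adiabatic process, so W = −ΔU = 1260 J.

1260 J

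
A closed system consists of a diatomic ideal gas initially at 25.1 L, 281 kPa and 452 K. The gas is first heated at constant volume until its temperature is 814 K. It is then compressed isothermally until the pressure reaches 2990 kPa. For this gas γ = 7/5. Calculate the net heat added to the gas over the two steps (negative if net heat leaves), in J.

-8440 J

n = P₁V₁/(RT₁) = 281×25.1/(8.314×452) = 1.88 mol.
Step 1 — Isochoric: V stays 25.1 L; P/T = const ⇒ T₂ = 814 K, P₂ = 506 kPa.
W = 0 (no volume change).
ΔU = nCvΔT = 1.88×20.8×(814−452) = 14100 J.
Q = ΔU = 14100 J.
State after step 1: P = 506 kPa, V = 25.1 L, T = 814 K.
Step 2 — Isothermal: T stays 814 K; PV = const ⇒ V₂ = 4.25 L, P₂ = 2990 kPa.
ΔU = 0 (ideal gas, T constant).
W = nRT ln(V₂/V₁) = 1.88×8.314×814×ln(0.169) = -22600 J.
Q = ΔU + W = -22600 J.
Net over both steps: W = -22600 J, Q = -8440 J, ΔU = 14100 J.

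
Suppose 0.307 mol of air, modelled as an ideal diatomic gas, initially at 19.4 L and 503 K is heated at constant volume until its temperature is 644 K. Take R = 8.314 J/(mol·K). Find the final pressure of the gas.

84.7 kPa

P₁ = nRT₁/V₁ = 0.307×8.314×503/19.4 = 66.2 kPa.
Isochoric: V stays 19.4 L; P/T = const ⇒ T₂ = 644 K, P₂ = 84.7 kPa.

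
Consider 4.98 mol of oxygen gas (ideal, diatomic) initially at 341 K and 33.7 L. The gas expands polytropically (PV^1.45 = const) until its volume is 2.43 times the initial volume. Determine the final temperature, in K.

P₁ = nRT₁/V₁ = 4.98×8.314×341/33.7 = 419 kPa.
Polytropic n=1.45: T₂ = T₁(V₁/V₂)^(n−1) = 341×(0.412)^0.45 = 229 K; P₂ = P₁(V₁/V₂)^n = 116 kPa.

229 K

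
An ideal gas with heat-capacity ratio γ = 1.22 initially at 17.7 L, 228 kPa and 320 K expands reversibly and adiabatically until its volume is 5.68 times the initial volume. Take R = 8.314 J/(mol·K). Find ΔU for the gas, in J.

n = P₁V₁/(RT₁) = 228×17.7/(8.314×320) = 1.52 mol.
Adiabatic: TV^(γ−1) = const ⇒ T₂ = 320×(0.176)^0.220 = 218 K; PV^γ = const ⇒ P₂ = 27.4 kPa.
For an ideal gas ΔU = nCvΔT with Cv = R/(γ−1) = 37.8 J/(mol·K).
ΔU = 1.52×37.8×(218−320) = -5830 J.

-5830 J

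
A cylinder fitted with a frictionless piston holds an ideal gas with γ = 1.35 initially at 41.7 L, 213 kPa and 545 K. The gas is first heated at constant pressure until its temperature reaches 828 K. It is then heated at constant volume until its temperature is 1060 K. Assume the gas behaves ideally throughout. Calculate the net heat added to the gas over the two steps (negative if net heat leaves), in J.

28600 J

n = P₁V₁/(RT₁) = 213×41.7/(8.314×545) = 1.96 mol.
Step 1 — Isobaric: P stays 213 kPa; V/T = const ⇒ T₂ = 828 K, V₂ = 63.4 L.
W = PΔV = 213×(63.4−41.7) kPa·L = 4610 J.
ΔU = nCvΔT = 1.96×23.8×(828−545) = 13200 J.
Q = ΔU + W = nCpΔT = 17800 J.
State after step 1: P = 213 kPa, V = 63.4 L, T = 828 K.
Step 2 — Isochoric: V stays 63.4 L; P/T = const ⇒ T₂ = 1060 K, P₂ = 273 kPa.
W = 0 (no volume change).
ΔU = nCvΔT = 1.96×23.8×(1060−828) = 10800 J.
Q = ΔU = 10800 J.
Net over both steps: W = 4610 J, Q = 28600 J, ΔU = 24000 J.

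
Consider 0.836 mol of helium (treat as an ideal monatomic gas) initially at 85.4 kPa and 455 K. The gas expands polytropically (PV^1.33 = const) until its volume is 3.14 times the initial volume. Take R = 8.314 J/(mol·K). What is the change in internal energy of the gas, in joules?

-1490 J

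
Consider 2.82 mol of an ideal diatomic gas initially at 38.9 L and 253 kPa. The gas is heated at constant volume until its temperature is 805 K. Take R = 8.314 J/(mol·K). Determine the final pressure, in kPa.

T₁ = P₁V₁/(nR) = 253×38.9/(2.82×8.314) = 420 K.
Isochoric: V stays 38.9 L; P/T = const ⇒ T₂ = 805 K, P₂ = 485 kPa.

485 kPa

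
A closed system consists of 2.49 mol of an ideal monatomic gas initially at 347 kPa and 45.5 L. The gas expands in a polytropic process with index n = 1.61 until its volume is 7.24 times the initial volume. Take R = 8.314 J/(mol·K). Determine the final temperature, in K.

T₁ = P₁V₁/(nR) = 347×45.5/(2.49×8.314) = 763 K.
Polytropic n=1.61: T₂ = T₁(V₁/V₂)^(n−1) = 763×(0.138)^0.61 = 228 K; P₂ = P₁(V₁/V₂)^n = 14.3 kPa.

228 K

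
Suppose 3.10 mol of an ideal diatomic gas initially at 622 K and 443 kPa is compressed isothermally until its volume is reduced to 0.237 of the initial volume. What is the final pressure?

1870 kPa

V₁ = nRT₁/P₁ = 3.10×8.314×622/443 = 36.2 L.
Isothermal: T stays 622 K; PV = const ⇒ V₂ = 8.58 L, P₂ = 1870 kPa.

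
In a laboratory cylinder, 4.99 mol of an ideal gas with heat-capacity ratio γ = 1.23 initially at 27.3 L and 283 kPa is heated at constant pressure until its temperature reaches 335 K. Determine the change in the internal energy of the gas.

26800 J

T₁ = P₁V₁/(nR) = 283×27.3/(4.99×8.314) = 186 K.
Isobaric: P stays 283 kPa; V/T = const ⇒ T₂ = 335 K, V₂ = 49.1 L.
For an ideal gas ΔU = nCvΔT with Cv = R/(γ−1) = 36.1 J/(mol·K).
ΔU = 4.99×36.1×(335−186) = 26800 J.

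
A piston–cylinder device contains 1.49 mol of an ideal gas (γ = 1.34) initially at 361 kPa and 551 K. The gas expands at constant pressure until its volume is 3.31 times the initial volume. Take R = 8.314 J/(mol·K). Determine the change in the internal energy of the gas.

46400 J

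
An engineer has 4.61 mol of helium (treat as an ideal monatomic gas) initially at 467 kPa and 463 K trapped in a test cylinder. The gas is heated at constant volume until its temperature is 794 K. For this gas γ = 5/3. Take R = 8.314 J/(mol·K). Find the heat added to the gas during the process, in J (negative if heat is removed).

V₁ = nRT₁/P₁ = 4.61×8.314×463/467 = 38.0 L.
Isochoric: V stays 38.0 L; P/T = const ⇒ T₂ = 794 K, P₂ = 801 kPa.
W = 0 (no volume change).
ΔU = nCvΔT = 4.61×12.5×(794−463) = 19000 J.
Q = ΔU = 19000 J.

19000 J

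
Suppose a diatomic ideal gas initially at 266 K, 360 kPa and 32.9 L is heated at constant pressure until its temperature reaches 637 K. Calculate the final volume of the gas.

78.8 L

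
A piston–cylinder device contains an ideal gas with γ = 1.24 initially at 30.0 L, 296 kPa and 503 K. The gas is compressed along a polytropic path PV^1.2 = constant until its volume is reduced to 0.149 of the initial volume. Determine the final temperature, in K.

736 K

Polytropic n=1.2: T₂ = T₁(V₁/V₂)^(n−1) = 503×(6.71)^0.20 = 736 K; P₂ = P₁(V₁/V₂)^n = 2910 kPa.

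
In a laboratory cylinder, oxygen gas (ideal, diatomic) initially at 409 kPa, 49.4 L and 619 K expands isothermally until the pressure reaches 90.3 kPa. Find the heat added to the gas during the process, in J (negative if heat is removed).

n = P₁V₁/(RT₁) = 409×49.4/(8.314×619) = 3.93 mol.
Isothermal: T stays 619 K; PV = const ⇒ V₂ = 224 L, P₂ = 90.3 kPa.
ΔU = 0 (ideal gas, T constant).
W = nRT ln(V₂/V₁) = 3.93×8.314×619×ln(4.53) = 30500 J.
Q = ΔU + W = 30500 J.

30500 J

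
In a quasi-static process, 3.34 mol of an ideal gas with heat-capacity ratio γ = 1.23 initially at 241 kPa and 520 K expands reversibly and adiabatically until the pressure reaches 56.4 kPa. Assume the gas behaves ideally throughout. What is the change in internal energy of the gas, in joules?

-14900 J

V₁ = nRT₁/P₁ = 3.34×8.314×520/241 = 59.9 L.
Adiabatic: T₂/T₁ = (P₂/P₁)^((γ−1)/γ) ⇒ T₂ = 520×(0.234)^0.187 = 396 K; V₂ = 195 L.
For an ideal gas ΔU = nCvΔT with Cv = R/(γ−1) = 36.1 J/(mol·K).
ΔU = 3.34×36.1×(396−520) = -14900 J.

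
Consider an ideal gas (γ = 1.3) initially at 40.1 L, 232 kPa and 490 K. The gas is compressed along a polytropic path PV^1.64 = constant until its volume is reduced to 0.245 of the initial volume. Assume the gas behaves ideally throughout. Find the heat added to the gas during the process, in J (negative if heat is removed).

n = P₁V₁/(RT₁) = 232×40.1/(8.314×490) = 2.28 mol.
Polytropic n=1.64: T₂ = T₁(V₁/V₂)^(n−1) = 490×(4.08)^0.64 = 1210 K; P₂ = P₁(V₁/V₂)^n = 2330 kPa.
W = (P₁V₁−P₂V₂)/(n−1) = (232×40.1−2330×9.82)/0.64 = -21200 J.
ΔU = nCvΔT = 2.28×27.7×(1210−490) = 45300 J.
Q = ΔU + W = 24100 J.

24100 J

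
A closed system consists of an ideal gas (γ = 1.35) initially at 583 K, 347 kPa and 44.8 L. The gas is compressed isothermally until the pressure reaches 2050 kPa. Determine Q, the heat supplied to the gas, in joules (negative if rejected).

-27600 J

n = P₁V₁/(RT₁) = 347×44.8/(8.314×583) = 3.21 mol.
Isothermal: T stays 583 K; PV = const ⇒ V₂ = 7.58 L, P₂ = 2050 kPa.
ΔU = 0 (ideal gas, T constant).
W = nRT ln(V₂/V₁) = 3.21×8.314×583×ln(0.169) = -27600 J.
Q = ΔU + W = -27600 J.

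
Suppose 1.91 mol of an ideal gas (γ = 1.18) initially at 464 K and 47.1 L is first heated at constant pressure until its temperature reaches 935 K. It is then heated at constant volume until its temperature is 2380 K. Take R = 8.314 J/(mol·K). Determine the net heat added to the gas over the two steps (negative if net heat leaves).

P₁ = nRT₁/V₁ = 1.91×8.314×464/47.1 = 156 kPa.
Step 1 — Isobaric: P stays 156 kPa; V/T = const ⇒ T₂ = 935 K, V₂ = 94.9 L.
W = PΔV = 156×(94.9−47.1) kPa·L = 7480 J.
ΔU = nCvΔT = 1.91×46.2×(935−464) = 41600 J.
Q = ΔU + W = nCpΔT = 49000 J.
State after step 1: P = 156 kPa, V = 94.9 L, T = 935 K.
Step 2 — Isochoric: V stays 94.9 L; P/T = const ⇒ T₂ = 2380 K, P₂ = 398 kPa.
W = 0 (no volume change).
ΔU = nCvΔT = 1.91×46.2×(2380−935) = 127000 J.
Q = ΔU = 127000 J.
Net over both steps: W = 7480 J, Q = 177000 J, ΔU = 169000 J.

177000 J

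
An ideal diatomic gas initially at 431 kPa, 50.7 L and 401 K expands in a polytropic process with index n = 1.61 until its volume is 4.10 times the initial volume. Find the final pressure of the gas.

44.5 kPa

Polytropic n=1.61: T₂ = T₁(V₁/V₂)^(n−1) = 401×(0.244)^0.61 = 170 K; P₂ = P₁(V₁/V₂)^n = 44.5 kPa.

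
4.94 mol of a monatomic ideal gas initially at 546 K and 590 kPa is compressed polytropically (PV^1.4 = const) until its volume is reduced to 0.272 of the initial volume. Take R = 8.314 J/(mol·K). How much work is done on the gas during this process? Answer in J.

V₁ = nRT₁/P₁ = 4.94×8.314×546/590 = 38.0 L.
Polytropic n=1.4: T₂ = T₁(V₁/V₂)^(n−1) = 546×(3.68)^0.40 = 919 K; P₂ = P₁(V₁/V₂)^n = 3650 kPa.
W = (P₁V₁−P₂V₂)/(n−1) = (590×38.0−3650×10.3)/0.40 = -38300 J.
Work done on the gas = −W_by = 38300 J.

38300 J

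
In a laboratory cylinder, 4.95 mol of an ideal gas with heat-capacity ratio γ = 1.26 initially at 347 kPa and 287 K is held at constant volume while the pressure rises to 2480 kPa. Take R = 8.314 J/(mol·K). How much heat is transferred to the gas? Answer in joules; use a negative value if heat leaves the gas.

279000 J

V₁ = nRT₁/P₁ = 4.95×8.314×287/347 = 34.0 L.
Isochoric: V stays 34.0 L; P/T = const ⇒ T₂ = 2050 K, P₂ = 2480 kPa.
W = 0 (no volume change).
ΔU = nCvΔT = 4.95×32.0×(2050−287) = 279000 J.
Q = ΔU = 279000 J.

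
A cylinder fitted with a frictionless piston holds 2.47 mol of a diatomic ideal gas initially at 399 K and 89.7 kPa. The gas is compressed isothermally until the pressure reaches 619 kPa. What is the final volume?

13.2 L

V₁ = nRT₁/P₁ = 2.47×8.314×399/89.7 = 91.3 L.
Isothermal: T stays 399 K; PV = const ⇒ V₂ = 13.2 L, P₂ = 619 kPa.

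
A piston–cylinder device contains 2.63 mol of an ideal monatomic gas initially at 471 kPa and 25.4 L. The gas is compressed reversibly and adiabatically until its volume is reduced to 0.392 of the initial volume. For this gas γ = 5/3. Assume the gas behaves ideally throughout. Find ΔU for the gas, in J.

15600 J

T₁ = P₁V₁/(nR) = 471×25.4/(2.63×8.314) = 547 K.
Adiabatic: TV^(γ−1) = const ⇒ T₂ = 547×(2.55)^0.667 = 1020 K; PV^γ = const ⇒ P₂ = 2240 kPa.
For an ideal gas ΔU = nCvΔT with Cv = (3/2)R = 12.5 J/(mol·K).
ΔU = 2.63×12.5×(1020−547) = 15600 J.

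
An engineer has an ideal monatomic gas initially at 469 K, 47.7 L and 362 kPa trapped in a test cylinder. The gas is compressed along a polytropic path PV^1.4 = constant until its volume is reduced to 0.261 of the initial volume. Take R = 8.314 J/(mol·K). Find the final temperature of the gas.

803 K

Polytropic n=1.4: T₂ = T₁(V₁/V₂)^(n−1) = 469×(3.83)^0.40 = 803 K; P₂ = P₁(V₁/V₂)^n = 2370 kPa.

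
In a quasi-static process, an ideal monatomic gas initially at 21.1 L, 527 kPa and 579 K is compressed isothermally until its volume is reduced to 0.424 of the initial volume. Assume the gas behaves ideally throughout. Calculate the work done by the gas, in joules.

n = P₁V₁/(RT₁) = 527×21.1/(8.314×579) = 2.31 mol.
Isothermal: T stays 579 K; PV = const ⇒ V₂ = 8.95 L, P₂ = 1240 kPa.
W = nRT ln(V₂/V₁) = 2.31×8.314×579×ln(0.424) = -9540 J.

-9540 J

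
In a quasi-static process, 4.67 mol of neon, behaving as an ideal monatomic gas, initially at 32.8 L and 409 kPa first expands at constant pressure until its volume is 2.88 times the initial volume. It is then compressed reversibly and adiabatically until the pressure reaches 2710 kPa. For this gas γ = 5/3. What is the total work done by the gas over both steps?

-40300 J

T₁ = P₁V₁/(nR) = 409×32.8/(4.67×8.314) = 346 K.
Step 1 — Isobaric: P stays 409 kPa; V/T = const ⇒ T₂ = 995 K, V₂ = 94.5 L.
W = PΔV = 409×(94.5−32.8) kPa·L = 25200 J.
ΔU = nCvΔT = 4.67×12.5×(995−346) = 37800 J.
Q = ΔU + W = nCpΔT = 63100 J.
State after step 1: P = 409 kPa, V = 94.5 L, T = 995 K.
Step 2 — Adiabatic: T₂/T₁ = (P₂/P₁)^((γ−1)/γ) ⇒ T₂ = 995×(6.63)^0.400 = 2120 K; V₂ = 30.4 L.
ΔU = nCvΔT = 4.67×12.5×(2120−995) = 65500 J.
Q = 0 for an adiabatic process, so W = −ΔU = -65500 J.
Net over both steps: W = -40300 J, Q = 63100 J, ΔU = 103000 J.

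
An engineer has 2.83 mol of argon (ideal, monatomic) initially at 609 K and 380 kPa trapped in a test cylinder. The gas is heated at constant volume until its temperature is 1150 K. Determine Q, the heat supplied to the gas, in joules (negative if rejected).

V₁ = nRT₁/P₁ = 2.83×8.314×609/380 = 37.7 L.
Isochoric: V stays 37.7 L; P/T = const ⇒ T₂ = 1150 K, P₂ = 718 kPa.
W = 0 (no volume change).
ΔU = nCvΔT = 2.83×12.5×(1150−609) = 19100 J.
Q = ΔU = 19100 J.

19100 J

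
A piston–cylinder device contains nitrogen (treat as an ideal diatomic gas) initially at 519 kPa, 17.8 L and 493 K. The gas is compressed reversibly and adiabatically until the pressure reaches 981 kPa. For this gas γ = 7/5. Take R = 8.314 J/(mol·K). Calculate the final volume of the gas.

Adiabatic: T₂/T₁ = (P₂/P₁)^((γ−1)/γ) ⇒ T₂ = 493×(1.89)^0.286 = 591 K; V₂ = 11.3 L.

11.3 L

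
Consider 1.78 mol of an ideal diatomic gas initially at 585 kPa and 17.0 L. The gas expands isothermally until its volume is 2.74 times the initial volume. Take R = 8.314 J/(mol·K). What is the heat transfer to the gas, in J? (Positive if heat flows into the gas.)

10000 J

T₁ = P₁V₁/(nR) = 585×17.0/(1.78×8.314) = 672 K.
Isothermal: T stays 672 K; PV = const ⇒ V₂ = 46.6 L, P₂ = 214 kPa.
ΔU = 0 (ideal gas, T constant).
W = nRT ln(V₂/V₁) = 1.78×8.314×672×ln(2.74) = 10000 J.
Q = ΔU + W = 10000 J.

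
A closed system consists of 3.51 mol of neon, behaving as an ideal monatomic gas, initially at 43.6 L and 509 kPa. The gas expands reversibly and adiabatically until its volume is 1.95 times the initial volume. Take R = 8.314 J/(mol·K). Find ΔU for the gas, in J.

T₁ = P₁V₁/(nR) = 509×43.6/(3.51×8.314) = 760 K.
Adiabatic: TV^(γ−1) = const ⇒ T₂ = 760×(0.513)^0.667 = 487 K; PV^γ = const ⇒ P₂ = 167 kPa.
For an ideal gas ΔU = nCvΔT with Cv = (3/2)R = 12.5 J/(mol·K).
ΔU = 3.51×12.5×(487−760) = -12000 J.

-12000 J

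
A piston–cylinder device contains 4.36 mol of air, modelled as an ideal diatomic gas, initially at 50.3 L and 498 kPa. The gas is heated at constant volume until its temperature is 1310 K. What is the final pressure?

T₁ = P₁V₁/(nR) = 498×50.3/(4.36×8.314) = 691 K.
Isochoric: V stays 50.3 L; P/T = const ⇒ T₂ = 1310 K, P₂ = 944 kPa.

944 kPa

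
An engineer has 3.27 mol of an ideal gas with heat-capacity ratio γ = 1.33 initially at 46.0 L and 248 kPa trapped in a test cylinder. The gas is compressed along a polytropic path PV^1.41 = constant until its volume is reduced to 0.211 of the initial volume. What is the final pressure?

2220 kPa

T₁ = P₁V₁/(nR) = 248×46.0/(3.27×8.314) = 420 K.
Polytropic n=1.41: T₂ = T₁(V₁/V₂)^(n−1) = 420×(4.74)^0.41 = 794 K; P₂ = P₁(V₁/V₂)^n = 2220 kPa.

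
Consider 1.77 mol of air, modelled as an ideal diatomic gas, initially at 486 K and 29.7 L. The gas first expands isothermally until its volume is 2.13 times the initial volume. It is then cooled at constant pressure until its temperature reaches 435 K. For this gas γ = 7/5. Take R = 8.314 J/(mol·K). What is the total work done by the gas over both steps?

4660 J

P₁ = nRT₁/V₁ = 1.77×8.314×486/29.7 = 241 kPa.
Step 1 — Isothermal: T stays 486 K; PV = const ⇒ V₂ = 63.3 L, P₂ = 113 kPa.
ΔU = 0 (ideal gas, T constant).
W = nRT ln(V₂/V₁) = 1.77×8.314×486×ln(2.13) = 5410 J.
Q = ΔU + W = 5410 J.
State after step 1: P = 113 kPa, V = 63.3 L, T = 486 K.
Step 2 — Isobaric: P stays 113 kPa; V/T = const ⇒ T₂ = 435 K, V₂ = 56.6 L.
W = PΔV = 113×(56.6−63.3) kPa·L = -751 J.
ΔU = nCvΔT = 1.77×20.8×(435−486) = -1880 J.
Q = ΔU + W = nCpΔT = -2630 J.
Net over both steps: W = 4660 J, Q = 2780 J, ΔU = -1880 J.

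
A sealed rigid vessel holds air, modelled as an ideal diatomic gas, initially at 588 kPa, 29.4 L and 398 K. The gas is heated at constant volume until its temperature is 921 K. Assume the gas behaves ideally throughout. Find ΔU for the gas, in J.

n = P₁V₁/(RT₁) = 588×29.4/(8.314×398) = 5.22 mol.
Isochoric: V stays 29.4 L; P/T = const ⇒ T₂ = 921 K, P₂ = 1360 kPa.
For an ideal gas ΔU = nCvΔT with Cv = (5/2)R = 20.8 J/(mol·K).
ΔU = 5.22×20.8×(921−398) = 56800 J.

56800 J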